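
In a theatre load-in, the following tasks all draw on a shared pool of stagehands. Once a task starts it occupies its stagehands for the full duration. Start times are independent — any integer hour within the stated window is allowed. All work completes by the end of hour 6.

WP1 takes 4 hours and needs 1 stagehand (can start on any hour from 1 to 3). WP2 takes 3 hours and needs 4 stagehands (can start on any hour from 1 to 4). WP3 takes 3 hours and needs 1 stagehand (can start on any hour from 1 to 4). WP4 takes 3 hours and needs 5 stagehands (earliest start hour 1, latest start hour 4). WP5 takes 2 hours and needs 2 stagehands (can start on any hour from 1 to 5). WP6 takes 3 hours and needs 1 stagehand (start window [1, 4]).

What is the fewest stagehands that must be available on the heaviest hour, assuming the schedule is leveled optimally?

Early-start (WP1@1, WP2@1, WP3@1, WP4@1, WP5@1, WP6@1) gives peak 14: h1:14  h2:14  h3:12  h4:1  h5:0  h6:0.
Shift WP4→4, WP5→5.
Schedule WP1@1, WP2@1, WP3@1, WP4@4, WP5@5, WP6@1: h1:7  h2:7  h3:7  h4:6  h5:7  h6:7 — peak 7.
Total stagehand-hours = 41 over 6 hours ⇒ peak ≥ ⌈41/6⌉ = 7, so 7 is optimal.

7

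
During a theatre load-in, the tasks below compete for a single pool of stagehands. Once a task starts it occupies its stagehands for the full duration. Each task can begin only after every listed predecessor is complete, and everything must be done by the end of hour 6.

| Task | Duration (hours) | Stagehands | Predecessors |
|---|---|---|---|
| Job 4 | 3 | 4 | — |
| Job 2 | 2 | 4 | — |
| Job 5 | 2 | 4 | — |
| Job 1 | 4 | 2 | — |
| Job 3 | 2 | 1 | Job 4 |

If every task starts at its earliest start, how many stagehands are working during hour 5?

1

At early start, hour 5 has: Job 3.
Demand: 1 = 1.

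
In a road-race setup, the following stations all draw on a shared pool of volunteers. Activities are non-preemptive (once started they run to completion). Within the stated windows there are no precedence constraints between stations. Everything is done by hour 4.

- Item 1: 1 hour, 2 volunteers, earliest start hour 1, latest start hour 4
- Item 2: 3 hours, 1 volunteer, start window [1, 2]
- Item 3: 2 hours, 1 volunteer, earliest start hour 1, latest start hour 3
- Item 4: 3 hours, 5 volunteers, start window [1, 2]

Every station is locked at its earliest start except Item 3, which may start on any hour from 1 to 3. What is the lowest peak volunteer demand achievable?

8

Item 3@1: h1:9  h2:7  h3:6  h4:0 → peak 9
Item 3@2: h1:8  h2:7  h3:7  h4:0 → peak 8
Item 3@3: h1:8  h2:6  h3:7  h4:1 → peak 8
Best is Item 3@2, peak 8.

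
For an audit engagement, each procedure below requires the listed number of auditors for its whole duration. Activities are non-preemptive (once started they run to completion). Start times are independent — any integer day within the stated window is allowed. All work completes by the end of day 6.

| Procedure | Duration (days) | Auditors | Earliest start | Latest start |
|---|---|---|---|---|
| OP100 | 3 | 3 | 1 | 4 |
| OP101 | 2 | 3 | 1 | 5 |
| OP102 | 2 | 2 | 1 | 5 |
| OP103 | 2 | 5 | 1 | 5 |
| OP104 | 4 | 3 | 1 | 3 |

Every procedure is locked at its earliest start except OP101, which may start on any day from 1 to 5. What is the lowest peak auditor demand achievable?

OP101@1: d1:16  d2:16  d3:6  d4:3  d5:0  d6:0 → peak 16
OP101@2: d1:13  d2:16  d3:9  d4:3  d5:0  d6:0 → peak 16
OP101@3: d1:13  d2:13  d3:9  d4:6  d5:0  d6:0 → peak 13
OP101@4: d1:13  d2:13  d3:6  d4:6  d5:3  d6:0 → peak 13
OP101@5: d1:13  d2:13  d3:6  d4:3  d5:3  d6:3 → peak 13
Best is OP101@3, peak 13.

13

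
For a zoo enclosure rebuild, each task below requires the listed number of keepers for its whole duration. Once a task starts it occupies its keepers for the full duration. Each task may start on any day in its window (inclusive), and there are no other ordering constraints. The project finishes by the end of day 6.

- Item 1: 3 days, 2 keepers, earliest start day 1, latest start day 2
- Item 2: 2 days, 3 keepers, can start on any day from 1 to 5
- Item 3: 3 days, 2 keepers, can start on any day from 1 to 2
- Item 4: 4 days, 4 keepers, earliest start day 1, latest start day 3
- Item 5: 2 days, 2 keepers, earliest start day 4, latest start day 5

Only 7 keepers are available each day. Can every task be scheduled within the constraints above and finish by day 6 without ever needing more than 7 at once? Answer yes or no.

no

The minimum achievable peak is 8; 7 < 8, so no feasible schedule stays within the cap.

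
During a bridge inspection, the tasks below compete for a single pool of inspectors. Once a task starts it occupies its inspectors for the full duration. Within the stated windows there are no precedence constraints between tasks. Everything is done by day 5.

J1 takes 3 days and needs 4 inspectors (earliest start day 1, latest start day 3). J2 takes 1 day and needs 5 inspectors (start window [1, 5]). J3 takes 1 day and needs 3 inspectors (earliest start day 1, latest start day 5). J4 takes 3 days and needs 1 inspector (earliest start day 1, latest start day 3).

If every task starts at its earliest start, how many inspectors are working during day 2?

5

At early start, day 2 has: J1, J4.
Demand: 4 + 1 = 5.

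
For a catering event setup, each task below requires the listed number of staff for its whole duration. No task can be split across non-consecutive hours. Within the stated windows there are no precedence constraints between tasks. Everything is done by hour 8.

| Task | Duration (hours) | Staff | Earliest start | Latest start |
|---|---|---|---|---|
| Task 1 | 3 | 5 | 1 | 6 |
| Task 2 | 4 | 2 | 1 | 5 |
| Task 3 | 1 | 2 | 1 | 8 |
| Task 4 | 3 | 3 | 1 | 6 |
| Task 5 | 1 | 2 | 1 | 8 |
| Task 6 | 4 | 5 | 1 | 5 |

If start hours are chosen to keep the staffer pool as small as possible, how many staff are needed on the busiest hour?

8

Early-start (Task 1@1, Task 2@1, Task 3@1, Task 4@1, Task 5@1, Task 6@1) gives peak 19: h1:19  h2:15  h3:15  h4:7  h5:0  h6:0  h7:0  h8:0.
Shift Task 3→4, Task 4→4, Task 5→7, Task 6→5.
Schedule Task 1@1, Task 2@1, Task 3@4, Task 4@4, Task 5@7, Task 6@5: h1:7  h2:7  h3:7  h4:7  h5:8  h6:8  h7:7  h8:5 — peak 8.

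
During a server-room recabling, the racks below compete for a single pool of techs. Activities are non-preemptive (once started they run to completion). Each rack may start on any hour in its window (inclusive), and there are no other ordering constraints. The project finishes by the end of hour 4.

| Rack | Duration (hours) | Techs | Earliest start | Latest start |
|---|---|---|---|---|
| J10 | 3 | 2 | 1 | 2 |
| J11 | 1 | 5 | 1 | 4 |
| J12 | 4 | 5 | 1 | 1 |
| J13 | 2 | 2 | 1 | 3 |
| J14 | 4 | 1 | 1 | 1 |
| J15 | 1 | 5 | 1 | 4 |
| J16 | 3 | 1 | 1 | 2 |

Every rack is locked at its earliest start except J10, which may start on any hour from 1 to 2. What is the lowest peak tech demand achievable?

J10@1: h1:21  h2:11  h3:9  h4:6 → peak 21
J10@2: h1:19  h2:11  h3:9  h4:8 → peak 19
Best is J10@2, peak 19.

19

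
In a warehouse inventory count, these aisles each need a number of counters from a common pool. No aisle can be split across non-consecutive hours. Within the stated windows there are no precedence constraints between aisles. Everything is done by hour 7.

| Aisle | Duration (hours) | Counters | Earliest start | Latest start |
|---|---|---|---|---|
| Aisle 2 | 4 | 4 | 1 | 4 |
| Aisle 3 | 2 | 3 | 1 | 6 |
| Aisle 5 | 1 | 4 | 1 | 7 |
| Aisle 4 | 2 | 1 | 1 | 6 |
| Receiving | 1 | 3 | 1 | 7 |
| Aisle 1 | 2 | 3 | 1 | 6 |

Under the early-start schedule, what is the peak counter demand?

Early-start schedule: Aisle 2@1, Aisle 3@1, Aisle 5@1, Aisle 4@1, Receiving@1, Aisle 1@1.
Load per hour: hour 1: 18, hour 2: 11, hour 3: 4, hour 4: 4, hour 5: 0, hour 6: 0, hour 7: 0.
Peak is 18.

18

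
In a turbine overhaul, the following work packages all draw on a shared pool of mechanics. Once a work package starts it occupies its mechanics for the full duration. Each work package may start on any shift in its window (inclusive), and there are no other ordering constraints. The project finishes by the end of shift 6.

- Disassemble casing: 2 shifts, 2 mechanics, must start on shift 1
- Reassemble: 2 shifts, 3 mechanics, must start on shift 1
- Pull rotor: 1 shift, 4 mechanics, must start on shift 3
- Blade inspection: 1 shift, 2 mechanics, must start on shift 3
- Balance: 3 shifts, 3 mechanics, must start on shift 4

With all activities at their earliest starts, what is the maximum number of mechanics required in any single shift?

Early-start schedule: Disassemble casing@1, Reassemble@1, Pull rotor@3, Blade inspection@3, Balance@4.
Load per shift: shift 1: 5, shift 2: 5, shift 3: 6, shift 4: 3, shift 5: 3, shift 6: 3.
Peak is 6.

6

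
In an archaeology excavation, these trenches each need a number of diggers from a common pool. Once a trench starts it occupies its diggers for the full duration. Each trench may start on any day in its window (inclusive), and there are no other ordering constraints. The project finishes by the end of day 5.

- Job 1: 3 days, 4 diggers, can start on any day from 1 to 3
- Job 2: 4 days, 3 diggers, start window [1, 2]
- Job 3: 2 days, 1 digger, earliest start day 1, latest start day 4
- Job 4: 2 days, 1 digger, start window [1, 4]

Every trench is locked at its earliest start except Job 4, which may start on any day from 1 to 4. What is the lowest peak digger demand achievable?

Job 4@1: d1:9  d2:9  d3:7  d4:3  d5:0 → peak 9
Job 4@2: d1:8  d2:9  d3:8  d4:3  d5:0 → peak 9
Job 4@3: d1:8  d2:8  d3:8  d4:4  d5:0 → peak 8
Job 4@4: d1:8  d2:8  d3:7  d4:4  d5:1 → peak 8
Best is Job 4@3, peak 8.

8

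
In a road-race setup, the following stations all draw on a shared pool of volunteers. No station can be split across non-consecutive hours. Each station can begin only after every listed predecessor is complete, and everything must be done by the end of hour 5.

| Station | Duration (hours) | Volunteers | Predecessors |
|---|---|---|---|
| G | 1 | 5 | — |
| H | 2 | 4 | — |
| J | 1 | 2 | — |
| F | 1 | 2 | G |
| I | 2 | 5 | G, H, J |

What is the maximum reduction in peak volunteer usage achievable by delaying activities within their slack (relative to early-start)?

Early-start peak: h1:11  h2:6  h3:5  h4:5  h5:0 ⇒ 11.
Leveled (G@1, H@2, J@2, F@3, I@4): h1:5  h2:6  h3:6  h4:5  h5:5 ⇒ 6.
Reduction 11 − 6 = 5.

5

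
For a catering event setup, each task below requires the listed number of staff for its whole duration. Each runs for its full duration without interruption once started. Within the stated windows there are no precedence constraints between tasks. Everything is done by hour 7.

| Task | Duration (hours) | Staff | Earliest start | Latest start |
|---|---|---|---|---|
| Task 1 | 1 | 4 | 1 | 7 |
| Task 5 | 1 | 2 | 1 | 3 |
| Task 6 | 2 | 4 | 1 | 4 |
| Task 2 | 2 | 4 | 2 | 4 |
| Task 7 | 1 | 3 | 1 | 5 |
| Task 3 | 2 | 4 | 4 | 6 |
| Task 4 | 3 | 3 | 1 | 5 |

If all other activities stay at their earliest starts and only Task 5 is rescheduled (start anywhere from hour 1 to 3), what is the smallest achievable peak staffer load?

14

Task 5@1: h1:16  h2:11  h3:7  h4:4  h5:4  h6:0  h7:0 → peak 16
Task 5@2: h1:14  h2:13  h3:7  h4:4  h5:4  h6:0  h7:0 → peak 14
Task 5@3: h1:14  h2:11  h3:9  h4:4  h5:4  h6:0  h7:0 → peak 14
Best is Task 5@2, peak 14.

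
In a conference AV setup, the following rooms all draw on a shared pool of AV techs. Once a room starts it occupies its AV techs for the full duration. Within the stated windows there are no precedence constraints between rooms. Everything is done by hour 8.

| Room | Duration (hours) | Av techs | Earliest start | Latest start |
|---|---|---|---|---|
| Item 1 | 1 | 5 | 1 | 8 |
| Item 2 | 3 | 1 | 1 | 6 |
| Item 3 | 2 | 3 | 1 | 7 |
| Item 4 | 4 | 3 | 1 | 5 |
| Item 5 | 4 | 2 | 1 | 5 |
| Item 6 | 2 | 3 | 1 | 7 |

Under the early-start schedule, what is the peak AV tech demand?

Early-start schedule: Item 1@1, Item 2@1, Item 3@1, Item 4@1, Item 5@1, Item 6@1.
Load per hour: hour 1: 17, hour 2: 12, hour 3: 6, hour 4: 5, hour 5: 0, hour 6: 0, hour 7: 0, hour 8: 0.
Peak is 17.

17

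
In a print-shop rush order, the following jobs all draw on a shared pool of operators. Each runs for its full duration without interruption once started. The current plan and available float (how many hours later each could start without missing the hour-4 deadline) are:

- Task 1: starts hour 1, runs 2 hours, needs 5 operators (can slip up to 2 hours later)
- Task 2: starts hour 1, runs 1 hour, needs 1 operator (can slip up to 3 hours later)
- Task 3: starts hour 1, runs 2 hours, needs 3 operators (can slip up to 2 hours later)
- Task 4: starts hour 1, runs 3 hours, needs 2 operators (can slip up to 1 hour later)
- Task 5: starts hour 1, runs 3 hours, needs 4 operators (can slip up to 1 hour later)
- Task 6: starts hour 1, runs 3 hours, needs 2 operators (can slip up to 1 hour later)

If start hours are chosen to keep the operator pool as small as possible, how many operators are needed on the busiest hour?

13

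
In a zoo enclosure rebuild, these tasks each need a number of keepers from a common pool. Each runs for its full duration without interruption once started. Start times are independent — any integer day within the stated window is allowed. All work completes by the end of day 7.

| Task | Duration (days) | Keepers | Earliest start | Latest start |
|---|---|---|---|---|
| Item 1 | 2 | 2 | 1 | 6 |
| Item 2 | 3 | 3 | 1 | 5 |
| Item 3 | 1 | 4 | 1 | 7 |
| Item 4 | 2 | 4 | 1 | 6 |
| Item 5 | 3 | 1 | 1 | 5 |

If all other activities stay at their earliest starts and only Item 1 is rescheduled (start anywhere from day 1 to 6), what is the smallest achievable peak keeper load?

Item 1@1: d1:14  d2:10  d3:4  d4:0  d5:0  d6:0  d7:0 → peak 14
Item 1@2: d1:12  d2:10  d3:6  d4:0  d5:0  d6:0  d7:0 → peak 12
Item 1@3: d1:12  d2:8  d3:6  d4:2  d5:0  d6:0  d7:0 → peak 12
Item 1@4: d1:12  d2:8  d3:4  d4:2  d5:2  d6:0  d7:0 → peak 12
Item 1@5: d1:12  d2:8  d3:4  d4:0  d5:2  d6:2  d7:0 → peak 12
Item 1@6: d1:12  d2:8  d3:4  d4:0  d5:0  d6:2  d7:2 → peak 12
Best is Item 1@2, peak 12.

12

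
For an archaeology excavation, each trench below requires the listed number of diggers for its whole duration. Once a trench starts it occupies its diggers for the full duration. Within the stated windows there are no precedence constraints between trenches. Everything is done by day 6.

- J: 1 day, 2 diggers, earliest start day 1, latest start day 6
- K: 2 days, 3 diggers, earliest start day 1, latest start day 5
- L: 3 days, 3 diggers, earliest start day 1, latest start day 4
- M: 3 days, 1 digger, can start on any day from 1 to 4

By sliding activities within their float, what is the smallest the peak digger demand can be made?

Early-start (J@1, K@1, L@1, M@1) gives peak 9: d1:9  d2:7  d3:4  d4:0  d5:0  d6:0.
Shift K→2, L→4.
Schedule J@1, K@2, L@4, M@1: d1:3  d2:4  d3:4  d4:3  d5:3  d6:3 — peak 4.
Total digger-days = 20 over 6 days ⇒ peak ≥ ⌈20/6⌉ = 4, so 4 is optimal.

4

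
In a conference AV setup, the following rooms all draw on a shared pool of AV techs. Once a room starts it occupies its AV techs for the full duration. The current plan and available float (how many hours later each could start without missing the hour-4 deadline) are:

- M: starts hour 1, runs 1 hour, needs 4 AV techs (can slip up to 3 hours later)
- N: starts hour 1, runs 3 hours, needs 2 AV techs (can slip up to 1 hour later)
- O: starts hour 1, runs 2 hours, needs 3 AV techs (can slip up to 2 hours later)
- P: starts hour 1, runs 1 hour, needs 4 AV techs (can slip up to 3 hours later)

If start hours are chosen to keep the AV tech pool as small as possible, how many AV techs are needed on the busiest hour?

Early-start (M@1, N@1, O@1, P@1) gives peak 13: h1:13  h2:5  h3:2  h4:0.
Shift O→2, P→4.
Schedule M@1, N@1, O@2, P@4: h1:6  h2:5  h3:5  h4:4 — peak 6.

6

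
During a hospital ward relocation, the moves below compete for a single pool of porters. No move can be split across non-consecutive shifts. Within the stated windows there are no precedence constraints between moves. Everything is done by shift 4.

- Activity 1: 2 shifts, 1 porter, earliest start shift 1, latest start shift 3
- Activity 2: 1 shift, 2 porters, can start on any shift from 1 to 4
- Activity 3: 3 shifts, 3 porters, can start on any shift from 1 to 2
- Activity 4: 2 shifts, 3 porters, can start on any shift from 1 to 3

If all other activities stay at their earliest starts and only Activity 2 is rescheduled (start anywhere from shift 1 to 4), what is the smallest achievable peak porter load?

7

Activity 2@1: s1:9  s2:7  s3:3  s4:0 → peak 9
Activity 2@2: s1:7  s2:9  s3:3  s4:0 → peak 9
Activity 2@3: s1:7  s2:7  s3:5  s4:0 → peak 7
Activity 2@4: s1:7  s2:7  s3:3  s4:2 → peak 7
Best is Activity 2@3, peak 7.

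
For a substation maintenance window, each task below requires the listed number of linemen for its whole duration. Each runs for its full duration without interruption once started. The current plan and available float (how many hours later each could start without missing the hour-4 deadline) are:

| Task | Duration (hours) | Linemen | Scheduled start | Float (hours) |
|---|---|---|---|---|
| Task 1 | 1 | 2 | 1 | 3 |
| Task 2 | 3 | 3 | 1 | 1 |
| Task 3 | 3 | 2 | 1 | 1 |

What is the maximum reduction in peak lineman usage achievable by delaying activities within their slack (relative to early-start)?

2

Early-start peak: h1:7  h2:5  h3:5  h4:0 ⇒ 7.
Leveled (Task 1@1, Task 2@1, Task 3@2): h1:5  h2:5  h3:5  h4:2 ⇒ 5.
Reduction 7 − 5 = 2.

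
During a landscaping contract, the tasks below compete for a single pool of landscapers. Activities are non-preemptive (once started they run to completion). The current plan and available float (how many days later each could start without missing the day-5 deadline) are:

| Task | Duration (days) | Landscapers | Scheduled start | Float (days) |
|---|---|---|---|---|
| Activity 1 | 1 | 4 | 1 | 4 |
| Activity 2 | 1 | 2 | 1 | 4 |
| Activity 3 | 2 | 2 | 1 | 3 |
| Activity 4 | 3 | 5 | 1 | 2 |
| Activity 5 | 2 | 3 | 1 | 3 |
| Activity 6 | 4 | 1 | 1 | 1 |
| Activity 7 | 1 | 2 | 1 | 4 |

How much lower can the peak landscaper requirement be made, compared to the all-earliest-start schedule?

Early-start peak: d1:19  d2:11  d3:6  d4:1  d5:0 ⇒ 19.
Leveled (Activity 1@1, Activity 2@2, Activity 3@2, Activity 4@3, Activity 5@1, Activity 6@1, Activity 7@4): d1:8  d2:8  d3:8  d4:8  d5:5 ⇒ 8.
Reduction 19 − 8 = 11.

11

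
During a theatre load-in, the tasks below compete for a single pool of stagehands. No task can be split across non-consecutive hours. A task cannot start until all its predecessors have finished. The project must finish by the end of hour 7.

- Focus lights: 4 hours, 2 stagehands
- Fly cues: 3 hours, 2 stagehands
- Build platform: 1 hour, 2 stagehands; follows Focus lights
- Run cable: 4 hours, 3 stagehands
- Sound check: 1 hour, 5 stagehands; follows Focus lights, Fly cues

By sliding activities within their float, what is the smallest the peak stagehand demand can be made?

Schedule Focus lights@1, Fly cues@1, Build platform@5, Run cable@1, Sound check@5: h1:7  h2:7  h3:7  h4:5  h5:7  h6:0  h7:0 — peak 7.

7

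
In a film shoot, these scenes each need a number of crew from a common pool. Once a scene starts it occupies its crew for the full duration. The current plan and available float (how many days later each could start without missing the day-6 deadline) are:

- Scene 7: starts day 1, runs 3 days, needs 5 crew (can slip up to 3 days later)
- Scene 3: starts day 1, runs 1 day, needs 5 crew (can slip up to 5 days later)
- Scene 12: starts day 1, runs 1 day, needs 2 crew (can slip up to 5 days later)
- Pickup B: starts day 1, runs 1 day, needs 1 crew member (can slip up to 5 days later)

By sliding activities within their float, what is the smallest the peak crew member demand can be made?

Early-start (Scene 7@1, Scene 3@1, Scene 12@1, Pickup B@1) gives peak 13: d1:13  d2:5  d3:5  d4:0  d5:0  d6:0.
Shift Scene 3→4, Scene 12→5, Pickup B→5.
Schedule Scene 7@1, Scene 3@4, Scene 12@5, Pickup B@5: d1:5  d2:5  d3:5  d4:5  d5:3  d6:0 — peak 5.

5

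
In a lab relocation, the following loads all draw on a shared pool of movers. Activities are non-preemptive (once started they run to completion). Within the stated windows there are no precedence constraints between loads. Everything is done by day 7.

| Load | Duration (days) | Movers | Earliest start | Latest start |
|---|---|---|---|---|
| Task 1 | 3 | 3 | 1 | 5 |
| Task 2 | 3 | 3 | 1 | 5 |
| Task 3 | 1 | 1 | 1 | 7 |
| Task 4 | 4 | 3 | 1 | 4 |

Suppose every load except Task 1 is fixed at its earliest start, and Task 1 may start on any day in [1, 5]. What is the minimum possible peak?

Task 1@1: d1:10  d2:9  d3:9  d4:3  d5:0  d6:0  d7:0 → peak 10
Task 1@2: d1:7  d2:9  d3:9  d4:6  d5:0  d6:0  d7:0 → peak 9
Task 1@3: d1:7  d2:6  d3:9  d4:6  d5:3  d6:0  d7:0 → peak 9
Task 1@4: d1:7  d2:6  d3:6  d4:6  d5:3  d6:3  d7:0 → peak 7
Task 1@5: d1:7  d2:6  d3:6  d4:3  d5:3  d6:3  d7:3 → peak 7
Best is Task 1@4, peak 7.

7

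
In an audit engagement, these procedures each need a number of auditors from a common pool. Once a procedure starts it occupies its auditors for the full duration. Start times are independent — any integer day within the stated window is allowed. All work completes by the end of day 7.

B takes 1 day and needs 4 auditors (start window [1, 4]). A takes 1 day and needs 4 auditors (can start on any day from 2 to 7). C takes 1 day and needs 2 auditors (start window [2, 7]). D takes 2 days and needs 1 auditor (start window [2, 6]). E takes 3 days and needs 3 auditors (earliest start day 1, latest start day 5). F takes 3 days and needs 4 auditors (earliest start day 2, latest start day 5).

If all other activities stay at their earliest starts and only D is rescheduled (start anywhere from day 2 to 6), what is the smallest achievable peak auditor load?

D@2: d1:7  d2:14  d3:8  d4:4  d5:0  d6:0  d7:0 → peak 14
D@3: d1:7  d2:13  d3:8  d4:5  d5:0  d6:0  d7:0 → peak 13
D@4: d1:7  d2:13  d3:7  d4:5  d5:1  d6:0  d7:0 → peak 13
D@5: d1:7  d2:13  d3:7  d4:4  d5:1  d6:1  d7:0 → peak 13
D@6: d1:7  d2:13  d3:7  d4:4  d5:0  d6:1  d7:1 → peak 13
Best is D@3, peak 13.

13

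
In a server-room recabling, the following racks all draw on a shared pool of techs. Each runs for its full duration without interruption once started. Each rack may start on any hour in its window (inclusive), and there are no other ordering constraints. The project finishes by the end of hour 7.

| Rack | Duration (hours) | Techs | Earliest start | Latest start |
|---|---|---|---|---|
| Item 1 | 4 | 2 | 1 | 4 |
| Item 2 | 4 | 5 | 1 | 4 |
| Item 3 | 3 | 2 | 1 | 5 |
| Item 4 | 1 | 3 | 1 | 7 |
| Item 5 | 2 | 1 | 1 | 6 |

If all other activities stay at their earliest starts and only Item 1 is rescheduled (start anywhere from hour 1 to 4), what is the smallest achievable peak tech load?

Item 1@1: h1:13  h2:10  h3:9  h4:7  h5:0  h6:0  h7:0 → peak 13
Item 1@2: h1:11  h2:10  h3:9  h4:7  h5:2  h6:0  h7:0 → peak 11
Item 1@3: h1:11  h2:8  h3:9  h4:7  h5:2  h6:2  h7:0 → peak 11
Item 1@4: h1:11  h2:8  h3:7  h4:7  h5:2  h6:2  h7:2 → peak 11
Best is Item 1@2, peak 11.

11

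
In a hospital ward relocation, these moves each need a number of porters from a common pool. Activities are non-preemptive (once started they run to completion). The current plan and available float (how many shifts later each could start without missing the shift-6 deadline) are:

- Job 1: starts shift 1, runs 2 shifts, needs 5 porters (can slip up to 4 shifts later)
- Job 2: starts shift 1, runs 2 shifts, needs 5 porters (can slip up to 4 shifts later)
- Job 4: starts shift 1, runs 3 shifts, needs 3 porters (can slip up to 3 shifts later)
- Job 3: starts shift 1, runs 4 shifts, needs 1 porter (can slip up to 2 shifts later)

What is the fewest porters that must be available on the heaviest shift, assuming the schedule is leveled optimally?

Early-start (Job 1@1, Job 2@1, Job 4@1, Job 3@1) gives peak 14: s1:14  s2:14  s3:4  s4:1  s5:0  s6:0.
Shift Job 2→4, Job 3→3.
Schedule Job 1@1, Job 2@4, Job 4@1, Job 3@3: s1:8  s2:8  s3:4  s4:6  s5:6  s6:1 — peak 8.

8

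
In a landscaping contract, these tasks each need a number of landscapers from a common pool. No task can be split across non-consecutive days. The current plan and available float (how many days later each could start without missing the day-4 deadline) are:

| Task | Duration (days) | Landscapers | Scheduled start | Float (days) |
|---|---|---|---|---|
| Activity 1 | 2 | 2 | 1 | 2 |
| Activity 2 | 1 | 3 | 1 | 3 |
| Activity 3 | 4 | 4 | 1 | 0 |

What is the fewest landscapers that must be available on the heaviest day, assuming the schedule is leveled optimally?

7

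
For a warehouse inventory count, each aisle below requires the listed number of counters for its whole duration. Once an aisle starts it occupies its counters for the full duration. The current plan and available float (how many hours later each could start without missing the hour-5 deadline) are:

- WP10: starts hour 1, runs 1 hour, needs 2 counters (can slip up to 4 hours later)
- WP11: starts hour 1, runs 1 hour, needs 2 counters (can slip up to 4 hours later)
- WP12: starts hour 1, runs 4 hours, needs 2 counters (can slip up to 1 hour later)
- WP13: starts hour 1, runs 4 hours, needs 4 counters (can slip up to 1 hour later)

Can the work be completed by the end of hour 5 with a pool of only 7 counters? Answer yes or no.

Schedule WP10@1, WP11@1, WP12@1, WP13@2: h1:6  h2:6  h3:6  h4:6  h5:4 — peak 6 ≤ 7.

yes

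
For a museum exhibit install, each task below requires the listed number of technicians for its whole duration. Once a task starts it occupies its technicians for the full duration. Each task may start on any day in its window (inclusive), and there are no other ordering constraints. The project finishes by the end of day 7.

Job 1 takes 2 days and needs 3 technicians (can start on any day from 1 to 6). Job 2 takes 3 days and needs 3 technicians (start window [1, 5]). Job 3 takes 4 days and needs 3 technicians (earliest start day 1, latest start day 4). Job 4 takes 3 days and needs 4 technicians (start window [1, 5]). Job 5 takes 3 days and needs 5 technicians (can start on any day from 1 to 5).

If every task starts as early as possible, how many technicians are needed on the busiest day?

18

Early-start schedule: Job 1@1, Job 2@1, Job 3@1, Job 4@1, Job 5@1.
Load per day: day 1: 18, day 2: 18, day 3: 15, day 4: 3, day 5: 0, day 6: 0, day 7: 0.
Peak is 18.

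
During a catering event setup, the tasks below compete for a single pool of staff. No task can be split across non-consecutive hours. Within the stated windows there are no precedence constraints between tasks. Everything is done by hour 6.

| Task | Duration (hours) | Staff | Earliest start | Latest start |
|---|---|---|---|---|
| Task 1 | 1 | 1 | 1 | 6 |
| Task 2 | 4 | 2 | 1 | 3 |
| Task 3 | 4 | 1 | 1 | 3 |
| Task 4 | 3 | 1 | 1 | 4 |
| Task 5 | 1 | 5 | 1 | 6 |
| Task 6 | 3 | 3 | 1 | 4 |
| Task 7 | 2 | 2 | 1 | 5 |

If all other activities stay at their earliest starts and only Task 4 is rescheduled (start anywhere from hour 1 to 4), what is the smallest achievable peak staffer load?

Task 4@1: h1:15  h2:9  h3:7  h4:3  h5:0  h6:0 → peak 15
Task 4@2: h1:14  h2:9  h3:7  h4:4  h5:0  h6:0 → peak 14
Task 4@3: h1:14  h2:8  h3:7  h4:4  h5:1  h6:0 → peak 14
Task 4@4: h1:14  h2:8  h3:6  h4:4  h5:1  h6:1 → peak 14
Best is Task 4@2, peak 14.

14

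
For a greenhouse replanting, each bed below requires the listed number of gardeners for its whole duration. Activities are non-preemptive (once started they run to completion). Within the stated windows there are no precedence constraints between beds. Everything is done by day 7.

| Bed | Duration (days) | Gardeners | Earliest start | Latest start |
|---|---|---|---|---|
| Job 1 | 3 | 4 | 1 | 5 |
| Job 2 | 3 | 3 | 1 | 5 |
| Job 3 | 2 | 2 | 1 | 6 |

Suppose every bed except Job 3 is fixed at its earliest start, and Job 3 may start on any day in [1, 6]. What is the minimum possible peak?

7

Job 3@1: d1:9  d2:9  d3:7  d4:0  d5:0  d6:0  d7:0 → peak 9
Job 3@2: d1:7  d2:9  d3:9  d4:0  d5:0  d6:0  d7:0 → peak 9
Job 3@3: d1:7  d2:7  d3:9  d4:2  d5:0  d6:0  d7:0 → peak 9
Job 3@4: d1:7  d2:7  d3:7  d4:2  d5:2  d6:0  d7:0 → peak 7
Job 3@5: d1:7  d2:7  d3:7  d4:0  d5:2  d6:2  d7:0 → peak 7
Job 3@6: d1:7  d2:7  d3:7  d4:0  d5:0  d6:2  d7:2 → peak 7
Best is Job 3@4, peak 7.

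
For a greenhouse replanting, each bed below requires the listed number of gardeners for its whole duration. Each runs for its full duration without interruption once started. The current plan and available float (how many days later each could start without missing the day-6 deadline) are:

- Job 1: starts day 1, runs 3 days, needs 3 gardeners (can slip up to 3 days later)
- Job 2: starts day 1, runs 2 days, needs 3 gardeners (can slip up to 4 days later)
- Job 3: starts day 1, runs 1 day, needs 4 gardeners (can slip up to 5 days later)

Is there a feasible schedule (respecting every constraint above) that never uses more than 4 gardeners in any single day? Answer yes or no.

yes

Schedule Job 1@1, Job 2@4, Job 3@6: d1:3  d2:3  d3:3  d4:3  d5:3  d6:4 — peak 4 ≤ 4.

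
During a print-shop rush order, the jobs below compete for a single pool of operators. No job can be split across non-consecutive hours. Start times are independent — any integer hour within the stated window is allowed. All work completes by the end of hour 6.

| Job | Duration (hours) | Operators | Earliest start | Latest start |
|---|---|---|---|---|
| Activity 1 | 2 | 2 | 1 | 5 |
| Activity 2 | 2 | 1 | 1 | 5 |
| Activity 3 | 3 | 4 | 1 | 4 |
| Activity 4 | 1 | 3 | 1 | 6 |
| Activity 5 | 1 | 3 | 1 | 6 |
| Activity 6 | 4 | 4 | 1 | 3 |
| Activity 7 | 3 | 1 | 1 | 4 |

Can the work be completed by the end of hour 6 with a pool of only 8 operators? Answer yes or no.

yes

Schedule Activity 1@1, Activity 2@1, Activity 3@1, Activity 4@4, Activity 5@5, Activity 6@3, Activity 7@4: h1:7  h2:7  h3:8  h4:8  h5:8  h6:5 — peak 8 ≤ 8.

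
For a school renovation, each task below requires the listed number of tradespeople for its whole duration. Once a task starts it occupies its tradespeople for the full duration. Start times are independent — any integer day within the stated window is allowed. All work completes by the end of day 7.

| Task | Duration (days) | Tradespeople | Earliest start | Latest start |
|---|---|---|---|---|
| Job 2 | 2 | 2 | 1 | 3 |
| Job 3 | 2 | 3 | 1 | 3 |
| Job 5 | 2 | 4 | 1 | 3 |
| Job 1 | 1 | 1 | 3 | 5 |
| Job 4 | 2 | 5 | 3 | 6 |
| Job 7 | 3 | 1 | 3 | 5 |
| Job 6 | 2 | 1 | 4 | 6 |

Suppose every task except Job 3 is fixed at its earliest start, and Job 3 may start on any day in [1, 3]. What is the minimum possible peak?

Job 3@1: d1:9  d2:9  d3:7  d4:7  d5:2  d6:0  d7:0 → peak 9
Job 3@2: d1:6  d2:9  d3:10  d4:7  d5:2  d6:0  d7:0 → peak 10
Job 3@3: d1:6  d2:6  d3:10  d4:10  d5:2  d6:0  d7:0 → peak 10
Best is Job 3@1, peak 9.

9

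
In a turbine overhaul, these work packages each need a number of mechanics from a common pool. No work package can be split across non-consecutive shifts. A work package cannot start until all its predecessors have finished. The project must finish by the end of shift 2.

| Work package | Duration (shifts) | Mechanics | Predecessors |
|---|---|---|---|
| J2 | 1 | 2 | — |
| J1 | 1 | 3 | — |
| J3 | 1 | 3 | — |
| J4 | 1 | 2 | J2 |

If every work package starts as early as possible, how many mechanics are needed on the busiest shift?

8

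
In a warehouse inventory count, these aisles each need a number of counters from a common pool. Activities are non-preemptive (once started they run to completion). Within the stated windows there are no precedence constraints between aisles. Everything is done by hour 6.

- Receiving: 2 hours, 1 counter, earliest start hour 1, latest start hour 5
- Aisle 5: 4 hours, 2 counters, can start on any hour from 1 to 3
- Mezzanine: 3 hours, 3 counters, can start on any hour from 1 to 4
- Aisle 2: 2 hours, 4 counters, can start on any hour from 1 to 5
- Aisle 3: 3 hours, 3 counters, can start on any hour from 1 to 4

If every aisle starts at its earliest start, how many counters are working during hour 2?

13

At early start, hour 2 has: Receiving, Aisle 5, Mezzanine, Aisle 2, Aisle 3.
Demand: 1 + 2 + 3 + 4 + 3 = 13.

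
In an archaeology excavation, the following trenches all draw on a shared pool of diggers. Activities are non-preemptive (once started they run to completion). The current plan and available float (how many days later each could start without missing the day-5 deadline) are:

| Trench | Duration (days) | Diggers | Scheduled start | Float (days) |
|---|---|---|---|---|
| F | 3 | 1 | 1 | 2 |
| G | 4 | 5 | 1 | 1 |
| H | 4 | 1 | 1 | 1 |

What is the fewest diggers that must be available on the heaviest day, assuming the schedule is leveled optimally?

7

Schedule F@1, G@1, H@1: d1:7  d2:7  d3:7  d4:6  d5:0 — peak 7.
No arrangement of the 12 feasible schedules does better.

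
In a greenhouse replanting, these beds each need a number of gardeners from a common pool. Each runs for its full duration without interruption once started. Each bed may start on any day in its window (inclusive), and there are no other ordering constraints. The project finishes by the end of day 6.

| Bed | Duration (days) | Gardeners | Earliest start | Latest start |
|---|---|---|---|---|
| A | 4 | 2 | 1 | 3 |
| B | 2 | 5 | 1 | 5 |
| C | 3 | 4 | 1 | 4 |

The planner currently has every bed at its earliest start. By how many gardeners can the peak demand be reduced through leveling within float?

Early-start peak: d1:11  d2:11  d3:6  d4:2  d5:0  d6:0 ⇒ 11.
Leveled (A@1, B@5, C@1): d1:6  d2:6  d3:6  d4:2  d5:5  d6:5 ⇒ 6.
Reduction 11 − 6 = 5.

5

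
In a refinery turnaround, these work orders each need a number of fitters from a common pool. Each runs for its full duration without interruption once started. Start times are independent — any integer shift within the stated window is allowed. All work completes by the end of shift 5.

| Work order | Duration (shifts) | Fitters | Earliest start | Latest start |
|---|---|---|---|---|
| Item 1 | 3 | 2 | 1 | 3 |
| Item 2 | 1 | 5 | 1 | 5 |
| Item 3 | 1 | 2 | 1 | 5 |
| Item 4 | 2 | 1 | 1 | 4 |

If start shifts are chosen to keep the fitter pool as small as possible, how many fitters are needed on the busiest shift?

Early-start (Item 1@1, Item 2@1, Item 3@1, Item 4@1) gives peak 10: s1:10  s2:3  s3:2  s4:0  s5:0.
Shift Item 2→4.
Schedule Item 1@1, Item 2@4, Item 3@1, Item 4@1: s1:5  s2:3  s3:2  s4:5  s5:0 — peak 5.

5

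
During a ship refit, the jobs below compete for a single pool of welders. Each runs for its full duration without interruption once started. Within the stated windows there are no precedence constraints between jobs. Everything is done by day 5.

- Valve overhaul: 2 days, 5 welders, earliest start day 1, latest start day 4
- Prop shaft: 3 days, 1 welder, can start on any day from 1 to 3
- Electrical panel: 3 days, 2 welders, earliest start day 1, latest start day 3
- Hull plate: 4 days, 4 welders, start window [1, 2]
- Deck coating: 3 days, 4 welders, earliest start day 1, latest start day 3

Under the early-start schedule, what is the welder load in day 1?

16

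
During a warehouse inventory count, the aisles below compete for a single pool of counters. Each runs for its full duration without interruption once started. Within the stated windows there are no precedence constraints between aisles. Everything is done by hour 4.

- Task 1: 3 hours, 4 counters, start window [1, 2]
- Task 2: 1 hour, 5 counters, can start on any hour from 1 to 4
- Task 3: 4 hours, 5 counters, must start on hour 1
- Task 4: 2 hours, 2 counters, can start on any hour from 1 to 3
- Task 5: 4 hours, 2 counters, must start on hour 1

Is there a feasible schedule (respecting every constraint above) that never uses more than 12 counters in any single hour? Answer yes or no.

Total counter-hours = 49; over 4 hours the average is 49/4 > 12, so some hour must exceed 12.

no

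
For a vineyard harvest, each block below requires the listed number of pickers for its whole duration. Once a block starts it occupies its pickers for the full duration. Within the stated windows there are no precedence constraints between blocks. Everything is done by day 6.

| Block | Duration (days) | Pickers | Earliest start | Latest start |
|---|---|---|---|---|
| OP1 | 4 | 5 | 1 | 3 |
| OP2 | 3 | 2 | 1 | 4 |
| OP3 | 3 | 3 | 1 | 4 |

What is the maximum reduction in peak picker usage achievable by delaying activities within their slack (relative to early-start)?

2

Early-start peak: d1:10  d2:10  d3:10  d4:5  d5:0  d6:0 ⇒ 10.
Leveled (OP1@1, OP2@1, OP3@4): d1:7  d2:7  d3:7  d4:8  d5:3  d6:3 ⇒ 8.
Reduction 10 − 8 = 2.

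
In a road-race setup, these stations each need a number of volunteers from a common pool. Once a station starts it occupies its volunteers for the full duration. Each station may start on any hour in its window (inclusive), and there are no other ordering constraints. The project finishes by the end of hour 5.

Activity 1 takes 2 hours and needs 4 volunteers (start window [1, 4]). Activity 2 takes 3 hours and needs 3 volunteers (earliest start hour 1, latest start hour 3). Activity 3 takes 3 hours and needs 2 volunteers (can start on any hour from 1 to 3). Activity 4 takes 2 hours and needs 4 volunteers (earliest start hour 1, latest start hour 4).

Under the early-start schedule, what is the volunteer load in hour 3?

5

At early start, hour 3 has: Activity 2, Activity 3.
Demand: 3 + 2 = 5.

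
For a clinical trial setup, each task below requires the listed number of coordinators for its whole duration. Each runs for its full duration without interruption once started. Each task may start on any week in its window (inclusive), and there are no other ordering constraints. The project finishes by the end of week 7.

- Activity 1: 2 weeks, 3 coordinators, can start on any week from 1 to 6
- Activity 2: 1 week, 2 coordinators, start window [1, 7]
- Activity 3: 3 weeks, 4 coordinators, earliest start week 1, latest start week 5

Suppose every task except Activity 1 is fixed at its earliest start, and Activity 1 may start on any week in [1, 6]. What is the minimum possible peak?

6

Activity 1@1: w1:9  w2:7  w3:4  w4:0  w5:0  w6:0  w7:0 → peak 9
Activity 1@2: w1:6  w2:7  w3:7  w4:0  w5:0  w6:0  w7:0 → peak 7
Activity 1@3: w1:6  w2:4  w3:7  w4:3  w5:0  w6:0  w7:0 → peak 7
Activity 1@4: w1:6  w2:4  w3:4  w4:3  w5:3  w6:0  w7:0 → peak 6
Activity 1@5: w1:6  w2:4  w3:4  w4:0  w5:3  w6:3  w7:0 → peak 6
Activity 1@6: w1:6  w2:4  w3:4  w4:0  w5:0  w6:3  w7:3 → peak 6
Best is Activity 1@4, peak 6.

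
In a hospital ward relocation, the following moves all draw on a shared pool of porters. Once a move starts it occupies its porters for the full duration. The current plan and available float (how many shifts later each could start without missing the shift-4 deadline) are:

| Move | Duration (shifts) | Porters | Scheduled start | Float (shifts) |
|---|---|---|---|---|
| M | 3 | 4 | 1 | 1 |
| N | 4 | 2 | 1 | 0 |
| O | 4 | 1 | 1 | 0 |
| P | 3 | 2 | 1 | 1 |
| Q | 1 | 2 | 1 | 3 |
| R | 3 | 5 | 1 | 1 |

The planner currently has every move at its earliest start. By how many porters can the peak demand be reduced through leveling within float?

2

Early-start peak: s1:16  s2:14  s3:14  s4:3 ⇒ 16.
Leveled (M@1, N@1, O@1, P@1, Q@1, R@2): s1:11  s2:14  s3:14  s4:8 ⇒ 14.
Reduction 16 − 14 = 2.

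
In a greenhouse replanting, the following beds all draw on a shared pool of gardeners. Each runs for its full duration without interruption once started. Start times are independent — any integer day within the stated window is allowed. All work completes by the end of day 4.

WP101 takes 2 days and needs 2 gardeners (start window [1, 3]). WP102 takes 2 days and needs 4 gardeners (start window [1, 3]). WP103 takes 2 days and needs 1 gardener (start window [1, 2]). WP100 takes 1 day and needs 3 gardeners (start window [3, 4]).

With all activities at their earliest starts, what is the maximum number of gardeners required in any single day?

7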